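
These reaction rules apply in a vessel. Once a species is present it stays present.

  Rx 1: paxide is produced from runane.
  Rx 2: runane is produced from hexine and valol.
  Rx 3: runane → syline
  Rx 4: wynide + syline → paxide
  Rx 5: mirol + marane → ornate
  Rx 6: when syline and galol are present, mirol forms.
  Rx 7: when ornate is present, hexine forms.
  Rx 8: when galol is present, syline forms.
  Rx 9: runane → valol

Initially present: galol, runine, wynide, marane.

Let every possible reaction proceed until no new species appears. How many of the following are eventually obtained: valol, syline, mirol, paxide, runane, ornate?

galol present → syline forms (Rx 8).
syline and galol present → mirol forms (Rx 6).
wynide and syline present → paxide forms (Rx 4).
mirol and marane present → ornate forms (Rx 5).
valol would need runane (Rx 9), but runane never forms.
syline: reached.
mirol: reached.
paxide: reached.
runane would need hexine and valol (Rx 2), but valol never forms.
ornate: reached.
Reached: syline, mirol, paxide, and ornate — 4 of the 6.

4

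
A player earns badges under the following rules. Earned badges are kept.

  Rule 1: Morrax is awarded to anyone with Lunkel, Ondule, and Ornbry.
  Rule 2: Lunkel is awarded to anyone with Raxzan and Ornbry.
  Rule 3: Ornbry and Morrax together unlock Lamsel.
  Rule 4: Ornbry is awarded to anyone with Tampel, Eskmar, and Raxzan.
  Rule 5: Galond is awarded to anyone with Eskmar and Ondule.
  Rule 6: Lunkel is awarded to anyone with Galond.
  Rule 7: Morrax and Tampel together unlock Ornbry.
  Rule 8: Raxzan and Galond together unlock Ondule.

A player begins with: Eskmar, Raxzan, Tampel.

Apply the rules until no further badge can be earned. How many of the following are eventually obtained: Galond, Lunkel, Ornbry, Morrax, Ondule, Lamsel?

With Tampel, Eskmar, and Raxzan, Ornbry is earned (Rule 4).
With Raxzan and Ornbry, Lunkel is earned (Rule 2).
Galond would need Eskmar and Ondule (Rule 5), but Ondule is never earned.
Lunkel: reached.
Ornbry: reached.
Morrax would need Lunkel, Ondule, and Ornbry (Rule 1), but Ondule is never earned.
Ondule would need Raxzan and Galond (Rule 8), but Galond is never earned.
Lamsel would need Ornbry and Morrax (Rule 3), but Morrax is never earned.
Reached: Lunkel and Ornbry — 2 of the 6.

2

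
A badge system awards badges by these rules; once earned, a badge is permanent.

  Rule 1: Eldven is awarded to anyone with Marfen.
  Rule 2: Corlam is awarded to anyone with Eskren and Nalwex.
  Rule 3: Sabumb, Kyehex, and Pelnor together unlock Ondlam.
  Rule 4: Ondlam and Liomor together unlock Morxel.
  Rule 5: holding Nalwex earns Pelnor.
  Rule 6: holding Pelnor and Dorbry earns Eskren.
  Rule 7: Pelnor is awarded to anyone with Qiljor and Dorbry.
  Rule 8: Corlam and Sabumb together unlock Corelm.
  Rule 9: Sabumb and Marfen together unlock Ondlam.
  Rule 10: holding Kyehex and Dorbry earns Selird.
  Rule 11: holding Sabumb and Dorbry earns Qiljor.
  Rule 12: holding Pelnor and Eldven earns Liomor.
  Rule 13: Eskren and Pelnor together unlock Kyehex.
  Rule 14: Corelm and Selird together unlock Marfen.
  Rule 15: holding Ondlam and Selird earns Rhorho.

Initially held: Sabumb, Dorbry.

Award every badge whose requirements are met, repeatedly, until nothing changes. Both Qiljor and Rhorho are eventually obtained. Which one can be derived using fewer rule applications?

Qiljor: With Sabumb and Dorbry, Qiljor is earned (Rule 11). [1 rule application]
Rhorho: With Sabumb and Dorbry, Qiljor is earned (Rule 11). With Qiljor and Dorbry, Pelnor is earned (Rule 7). With Pelnor and Dorbry, Eskren is earned (Rule 6). With Eskren and Pelnor, Kyehex is earned (Rule 13). With Kyehex and Dorbry, Selird is earned (Rule 10). With Sabumb, Kyehex, and Pelnor, Ondlam is earned (Rule 3). With Ondlam and Selird, Rhorho is earned (Rule 15). [7 rule applications]
Qiljor needs fewer.

Qiljor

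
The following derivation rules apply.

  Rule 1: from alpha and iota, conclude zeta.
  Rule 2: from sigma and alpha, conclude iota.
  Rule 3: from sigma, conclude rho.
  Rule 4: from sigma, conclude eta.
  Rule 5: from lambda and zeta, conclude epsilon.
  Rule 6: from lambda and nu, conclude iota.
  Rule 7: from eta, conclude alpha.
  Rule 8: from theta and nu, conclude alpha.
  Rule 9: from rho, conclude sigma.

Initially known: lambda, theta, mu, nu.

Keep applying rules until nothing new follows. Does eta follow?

eta would need sigma (Rule 4), but sigma is never established.

No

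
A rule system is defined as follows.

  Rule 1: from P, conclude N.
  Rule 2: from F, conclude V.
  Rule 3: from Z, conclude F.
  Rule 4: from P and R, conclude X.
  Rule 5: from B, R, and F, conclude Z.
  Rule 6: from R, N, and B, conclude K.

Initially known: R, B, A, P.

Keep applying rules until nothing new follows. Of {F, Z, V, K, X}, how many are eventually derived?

From P, Rule 1 gives N.
From P and R, Rule 4 gives X.
R, N, and B hold, so K follows (Rule 6).
F would need Z (Rule 3), but Z is never established.
Z would need B, R, and F (Rule 5), but F is never established.
V would need F (Rule 2), but F is never established.
K: reached.
X: reached.
Reached: K and X — 2 of the 5.

2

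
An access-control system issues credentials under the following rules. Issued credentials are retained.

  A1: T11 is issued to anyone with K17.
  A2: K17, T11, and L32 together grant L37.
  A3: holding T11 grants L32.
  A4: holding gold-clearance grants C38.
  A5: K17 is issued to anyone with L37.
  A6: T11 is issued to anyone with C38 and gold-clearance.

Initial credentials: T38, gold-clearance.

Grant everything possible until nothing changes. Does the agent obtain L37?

No

L37 would need K17, T11, and L32 (A2), but K17 is never granted.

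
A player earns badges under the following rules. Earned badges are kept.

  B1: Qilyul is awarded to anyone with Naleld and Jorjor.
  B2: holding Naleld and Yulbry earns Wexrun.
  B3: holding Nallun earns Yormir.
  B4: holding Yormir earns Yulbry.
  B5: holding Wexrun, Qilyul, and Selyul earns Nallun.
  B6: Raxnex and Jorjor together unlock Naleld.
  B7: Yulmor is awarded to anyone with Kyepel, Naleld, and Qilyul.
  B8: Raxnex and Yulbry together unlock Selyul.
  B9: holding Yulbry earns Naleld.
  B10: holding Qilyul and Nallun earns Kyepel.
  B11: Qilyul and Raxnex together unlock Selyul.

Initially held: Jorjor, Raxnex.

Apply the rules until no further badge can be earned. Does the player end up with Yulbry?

Yulbry would need Yormir (B4), but Yormir is never earned.

No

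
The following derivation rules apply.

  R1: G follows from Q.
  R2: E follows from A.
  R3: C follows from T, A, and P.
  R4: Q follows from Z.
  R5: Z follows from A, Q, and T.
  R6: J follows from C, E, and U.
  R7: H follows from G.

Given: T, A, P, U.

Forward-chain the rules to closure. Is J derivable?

Yes

A holds, so E follows (R2).
From T, A, and P, R3 gives C.
C, E, and U hold, so J follows (R6).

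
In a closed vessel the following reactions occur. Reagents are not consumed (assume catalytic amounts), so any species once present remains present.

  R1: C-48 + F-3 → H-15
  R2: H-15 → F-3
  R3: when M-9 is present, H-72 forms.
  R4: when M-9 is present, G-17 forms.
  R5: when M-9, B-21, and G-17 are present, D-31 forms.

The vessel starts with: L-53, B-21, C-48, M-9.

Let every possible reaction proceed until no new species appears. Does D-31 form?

Yes

M-9 present → G-17 forms (R4).
M-9, B-21, and G-17 present → D-31 forms (R5).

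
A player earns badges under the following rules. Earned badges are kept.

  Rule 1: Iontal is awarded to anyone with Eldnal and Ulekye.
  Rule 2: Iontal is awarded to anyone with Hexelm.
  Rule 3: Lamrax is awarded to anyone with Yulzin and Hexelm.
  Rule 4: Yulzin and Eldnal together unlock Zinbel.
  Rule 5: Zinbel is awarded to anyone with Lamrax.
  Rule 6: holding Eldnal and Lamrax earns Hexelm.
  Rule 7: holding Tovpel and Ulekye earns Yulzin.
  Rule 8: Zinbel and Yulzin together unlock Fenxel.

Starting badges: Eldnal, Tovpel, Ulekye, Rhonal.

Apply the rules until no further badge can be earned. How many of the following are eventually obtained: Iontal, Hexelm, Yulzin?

With Tovpel and Ulekye, Yulzin is earned (Rule 7).
With Eldnal and Ulekye, Iontal is earned (Rule 1).
Iontal: reached.
Hexelm would need Eldnal and Lamrax (Rule 6), but Lamrax is never earned.
Yulzin: reached.
Reached: Iontal and Yulzin — 2 of the 3.

2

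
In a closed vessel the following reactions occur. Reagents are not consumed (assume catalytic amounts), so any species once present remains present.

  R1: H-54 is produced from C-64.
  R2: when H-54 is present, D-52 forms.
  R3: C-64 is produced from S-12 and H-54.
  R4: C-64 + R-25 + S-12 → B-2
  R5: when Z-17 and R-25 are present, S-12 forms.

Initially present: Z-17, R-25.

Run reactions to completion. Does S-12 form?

Yes

Z-17 and R-25 present → S-12 forms (R5).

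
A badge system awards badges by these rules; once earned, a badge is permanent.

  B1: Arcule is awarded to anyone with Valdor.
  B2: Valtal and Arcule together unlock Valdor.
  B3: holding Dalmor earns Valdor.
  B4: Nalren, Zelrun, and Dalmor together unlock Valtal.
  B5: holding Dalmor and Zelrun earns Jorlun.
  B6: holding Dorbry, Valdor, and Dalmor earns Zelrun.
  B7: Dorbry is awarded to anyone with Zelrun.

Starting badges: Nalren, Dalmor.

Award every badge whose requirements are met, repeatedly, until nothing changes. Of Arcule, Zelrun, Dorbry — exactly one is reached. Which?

With Dalmor, Valdor is earned (B3).
With Valdor, Arcule is earned (B1).
Dorbry would need Zelrun (B7), but Zelrun is never earned. Zelrun would need Dorbry, Valdor, and Dalmor (B6), but Dorbry is never earned.

Arcule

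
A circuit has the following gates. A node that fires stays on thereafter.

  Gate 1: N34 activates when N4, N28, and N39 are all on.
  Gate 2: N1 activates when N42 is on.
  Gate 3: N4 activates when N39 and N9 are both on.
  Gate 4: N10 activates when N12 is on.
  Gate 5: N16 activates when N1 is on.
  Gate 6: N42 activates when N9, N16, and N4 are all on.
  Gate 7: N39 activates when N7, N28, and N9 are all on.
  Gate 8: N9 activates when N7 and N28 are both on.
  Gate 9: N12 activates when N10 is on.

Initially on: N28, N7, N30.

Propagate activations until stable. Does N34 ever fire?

Gate 8: N7 and N28 on → N9 on.
N7, N28, and N9 are on, so N39 activates (Gate 7).
N39 and N9 are on, so N4 activates (Gate 3).
N4, N28, and N39 are on, so N34 activates (Gate 1).

Yes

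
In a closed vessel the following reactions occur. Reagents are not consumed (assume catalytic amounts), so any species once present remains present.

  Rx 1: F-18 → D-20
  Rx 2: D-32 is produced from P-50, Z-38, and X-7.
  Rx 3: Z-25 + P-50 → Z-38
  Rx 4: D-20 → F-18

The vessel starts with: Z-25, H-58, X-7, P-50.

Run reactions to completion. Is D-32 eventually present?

Yes

Z-25 and P-50 present → Z-38 forms (Rx 3).
P-50, Z-38, and X-7 present → D-32 forms (Rx 2).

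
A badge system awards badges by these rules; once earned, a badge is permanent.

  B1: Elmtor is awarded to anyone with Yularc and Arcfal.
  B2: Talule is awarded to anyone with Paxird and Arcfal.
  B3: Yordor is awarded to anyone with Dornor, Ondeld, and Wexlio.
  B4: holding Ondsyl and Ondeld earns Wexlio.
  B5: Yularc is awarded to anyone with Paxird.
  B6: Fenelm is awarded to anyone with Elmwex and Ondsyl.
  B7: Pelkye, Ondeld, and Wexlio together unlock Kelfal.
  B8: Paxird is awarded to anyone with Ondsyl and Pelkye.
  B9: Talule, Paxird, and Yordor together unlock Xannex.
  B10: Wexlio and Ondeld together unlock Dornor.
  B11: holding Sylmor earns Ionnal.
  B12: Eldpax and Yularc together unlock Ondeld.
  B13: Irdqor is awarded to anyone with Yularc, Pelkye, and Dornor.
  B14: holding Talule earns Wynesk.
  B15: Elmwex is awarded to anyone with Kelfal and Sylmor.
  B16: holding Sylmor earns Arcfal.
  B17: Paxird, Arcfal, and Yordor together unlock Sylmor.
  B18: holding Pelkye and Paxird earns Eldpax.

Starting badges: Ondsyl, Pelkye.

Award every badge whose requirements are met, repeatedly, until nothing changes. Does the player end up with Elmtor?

No

Elmtor would need Yularc and Arcfal (B1), but Arcfal is never earned.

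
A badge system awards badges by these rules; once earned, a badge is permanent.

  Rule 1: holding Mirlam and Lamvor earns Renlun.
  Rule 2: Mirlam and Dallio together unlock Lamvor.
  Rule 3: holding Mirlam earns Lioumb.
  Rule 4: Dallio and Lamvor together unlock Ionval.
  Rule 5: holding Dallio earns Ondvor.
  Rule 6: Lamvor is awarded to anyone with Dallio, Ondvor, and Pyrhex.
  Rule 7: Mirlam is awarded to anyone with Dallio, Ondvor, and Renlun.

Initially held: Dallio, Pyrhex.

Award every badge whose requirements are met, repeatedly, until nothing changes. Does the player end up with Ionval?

With Dallio, Ondvor is earned (Rule 5).
With Dallio, Ondvor, and Pyrhex, Lamvor is earned (Rule 6).
With Dallio and Lamvor, Ionval is earned (Rule 4).

Yes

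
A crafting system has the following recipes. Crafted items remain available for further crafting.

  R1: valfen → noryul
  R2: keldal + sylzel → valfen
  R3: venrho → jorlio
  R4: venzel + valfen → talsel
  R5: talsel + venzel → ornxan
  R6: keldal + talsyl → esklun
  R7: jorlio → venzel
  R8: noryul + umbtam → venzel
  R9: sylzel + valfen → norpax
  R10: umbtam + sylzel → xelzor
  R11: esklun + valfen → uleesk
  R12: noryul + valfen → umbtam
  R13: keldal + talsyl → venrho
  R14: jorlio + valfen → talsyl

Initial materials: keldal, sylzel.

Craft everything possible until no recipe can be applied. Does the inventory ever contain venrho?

venrho would need keldal and talsyl (R13), but talsyl is never obtained.

No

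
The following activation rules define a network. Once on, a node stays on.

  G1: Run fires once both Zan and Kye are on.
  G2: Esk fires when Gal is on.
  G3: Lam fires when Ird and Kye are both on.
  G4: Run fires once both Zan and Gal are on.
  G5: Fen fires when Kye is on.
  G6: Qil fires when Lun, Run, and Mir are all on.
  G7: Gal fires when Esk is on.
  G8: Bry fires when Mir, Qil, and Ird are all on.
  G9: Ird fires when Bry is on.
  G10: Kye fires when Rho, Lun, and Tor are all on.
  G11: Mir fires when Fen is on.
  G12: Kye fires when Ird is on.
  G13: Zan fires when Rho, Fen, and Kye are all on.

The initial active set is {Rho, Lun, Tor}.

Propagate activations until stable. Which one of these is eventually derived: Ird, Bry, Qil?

Qil

Rho, Lun, and Tor are on, so Kye fires (G10).
Kye is on, so Fen fires (G5).
G13: Rho, Fen, and Kye on → Zan on.
G11: Fen on → Mir on.
Zan and Kye are on, so Run fires (G1).
Lun, Run, and Mir are on, so Qil fires (G6).
Ird would need Bry (G9), but Bry never turns on. Bry would need Mir, Qil, and Ird (G8), but Ird never turns on.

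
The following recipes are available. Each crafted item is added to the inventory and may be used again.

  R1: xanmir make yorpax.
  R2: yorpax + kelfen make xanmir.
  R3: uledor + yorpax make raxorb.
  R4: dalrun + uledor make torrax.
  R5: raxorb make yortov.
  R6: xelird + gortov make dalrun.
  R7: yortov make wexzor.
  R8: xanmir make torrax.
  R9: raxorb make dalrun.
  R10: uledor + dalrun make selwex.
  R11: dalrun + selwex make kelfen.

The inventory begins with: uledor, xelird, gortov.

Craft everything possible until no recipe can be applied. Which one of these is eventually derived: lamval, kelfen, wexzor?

xelird + gortov → dalrun (R6).
Using R10, uledor and dalrun make selwex.
dalrun + selwex → kelfen (R11).
wexzor would need yortov (R7), but yortov is never obtained. No rule produces lamval, and it is not given.

kelfen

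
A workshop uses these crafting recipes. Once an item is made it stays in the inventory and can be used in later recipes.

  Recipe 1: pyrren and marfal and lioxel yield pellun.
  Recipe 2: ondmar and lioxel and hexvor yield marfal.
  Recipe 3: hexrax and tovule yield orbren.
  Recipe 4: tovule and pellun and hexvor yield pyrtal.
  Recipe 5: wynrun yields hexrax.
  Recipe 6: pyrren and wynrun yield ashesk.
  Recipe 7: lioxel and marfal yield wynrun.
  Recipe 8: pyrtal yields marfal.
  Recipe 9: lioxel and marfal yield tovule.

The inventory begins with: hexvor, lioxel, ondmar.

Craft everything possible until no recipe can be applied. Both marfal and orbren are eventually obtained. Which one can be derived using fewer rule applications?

marfal

marfal: Using Recipe 2, ondmar, lioxel, and hexvor make marfal. [1 rule application]
orbren: Using Recipe 2, ondmar, lioxel, and hexvor make marfal. lioxel and marfal → wynrun (Recipe 7). Using Recipe 9, lioxel and marfal make tovule. Using Recipe 5, wynrun makes hexrax. Using Recipe 3, hexrax and tovule make orbren. [5 rule applications]
marfal needs fewer.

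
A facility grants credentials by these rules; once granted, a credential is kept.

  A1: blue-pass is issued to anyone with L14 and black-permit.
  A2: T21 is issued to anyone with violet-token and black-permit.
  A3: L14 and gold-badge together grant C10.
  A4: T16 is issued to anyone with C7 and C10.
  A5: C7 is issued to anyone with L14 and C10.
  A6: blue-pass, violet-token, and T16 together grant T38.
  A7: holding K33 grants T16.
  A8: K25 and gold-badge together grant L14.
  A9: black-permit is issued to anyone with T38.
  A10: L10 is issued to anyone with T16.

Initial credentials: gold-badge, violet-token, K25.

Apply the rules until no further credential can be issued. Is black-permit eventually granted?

No

black-permit would need T38 (A9), but T38 is never granted.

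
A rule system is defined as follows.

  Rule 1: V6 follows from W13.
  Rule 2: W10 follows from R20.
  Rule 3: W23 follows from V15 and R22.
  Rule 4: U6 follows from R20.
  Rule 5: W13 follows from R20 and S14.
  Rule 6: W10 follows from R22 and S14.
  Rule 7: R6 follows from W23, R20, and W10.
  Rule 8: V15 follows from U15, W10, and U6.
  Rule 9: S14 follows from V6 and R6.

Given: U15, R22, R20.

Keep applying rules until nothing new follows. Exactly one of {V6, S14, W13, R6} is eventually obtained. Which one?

R20 holds, so U6 follows (Rule 4).
From R20, Rule 2 gives W10.
U15, W10, and U6 hold, so V15 follows (Rule 8).
From V15 and R22, Rule 3 gives W23.
From W23, R20, and W10, Rule 7 gives R6.
V6 would need W13 (Rule 1), but W13 is never established. W13 would need R20 and S14 (Rule 5), but S14 is never established. S14 would need V6 and R6 (Rule 9), but V6 is never established.

R6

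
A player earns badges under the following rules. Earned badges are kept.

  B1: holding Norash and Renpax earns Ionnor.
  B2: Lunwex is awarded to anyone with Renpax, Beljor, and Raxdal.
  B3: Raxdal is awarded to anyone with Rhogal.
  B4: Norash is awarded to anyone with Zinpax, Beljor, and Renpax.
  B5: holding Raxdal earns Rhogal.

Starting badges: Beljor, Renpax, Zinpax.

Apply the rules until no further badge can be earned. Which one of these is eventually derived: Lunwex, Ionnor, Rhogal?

Ionnor

With Zinpax, Beljor, and Renpax, Norash is earned (B4).
With Norash and Renpax, Ionnor is earned (B1).
Lunwex would need Renpax, Beljor, and Raxdal (B2), but Raxdal is never earned. Rhogal would need Raxdal (B5), but Raxdal is never earned.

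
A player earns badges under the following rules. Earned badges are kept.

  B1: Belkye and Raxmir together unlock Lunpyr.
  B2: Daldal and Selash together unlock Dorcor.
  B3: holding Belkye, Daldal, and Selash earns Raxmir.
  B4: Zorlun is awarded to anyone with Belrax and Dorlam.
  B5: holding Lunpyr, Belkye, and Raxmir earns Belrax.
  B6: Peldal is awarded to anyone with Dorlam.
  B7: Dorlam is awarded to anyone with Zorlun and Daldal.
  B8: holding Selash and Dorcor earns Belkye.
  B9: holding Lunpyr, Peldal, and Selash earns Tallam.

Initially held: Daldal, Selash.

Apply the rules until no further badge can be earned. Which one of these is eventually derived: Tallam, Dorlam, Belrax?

With Daldal and Selash, Dorcor is earned (B2).
With Selash and Dorcor, Belkye is earned (B8).
With Belkye, Daldal, and Selash, Raxmir is earned (B3).
With Belkye and Raxmir, Lunpyr is earned (B1).
With Lunpyr, Belkye, and Raxmir, Belrax is earned (B5).
Dorlam would need Zorlun and Daldal (B7), but Zorlun is never earned. Tallam would need Lunpyr, Peldal, and Selash (B9), but Peldal is never earned.

Belrax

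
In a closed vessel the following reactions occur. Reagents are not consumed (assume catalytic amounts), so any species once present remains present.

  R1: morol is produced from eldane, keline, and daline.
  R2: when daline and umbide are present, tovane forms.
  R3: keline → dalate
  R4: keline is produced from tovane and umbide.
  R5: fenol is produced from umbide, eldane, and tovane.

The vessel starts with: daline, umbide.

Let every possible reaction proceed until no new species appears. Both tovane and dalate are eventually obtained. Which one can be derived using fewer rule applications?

tovane

tovane: daline and umbide present → tovane forms (R2). [1 rule application]
dalate: daline and umbide present → tovane forms (R2). tovane and umbide present → keline forms (R4). keline present → dalate forms (R3). [3 rule applications]
tovane needs fewer.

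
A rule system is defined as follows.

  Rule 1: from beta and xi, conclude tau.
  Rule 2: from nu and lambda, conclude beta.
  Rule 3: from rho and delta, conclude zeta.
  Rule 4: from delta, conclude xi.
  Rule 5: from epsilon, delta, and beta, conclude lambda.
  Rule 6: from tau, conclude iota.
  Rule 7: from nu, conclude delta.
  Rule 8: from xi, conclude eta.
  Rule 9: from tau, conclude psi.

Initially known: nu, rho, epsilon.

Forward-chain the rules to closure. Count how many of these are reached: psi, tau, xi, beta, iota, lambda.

From nu, Rule 7 gives delta.
delta holds, so xi follows (Rule 4).
psi would need tau (Rule 9), but tau is never established.
tau would need beta and xi (Rule 1), but beta is never established.
xi: reached.
beta would need nu and lambda (Rule 2), but lambda is never established.
iota would need tau (Rule 6), but tau is never established.
lambda would need epsilon, delta, and beta (Rule 5), but beta is never established.
Reached: xi — 1 of the 6.

1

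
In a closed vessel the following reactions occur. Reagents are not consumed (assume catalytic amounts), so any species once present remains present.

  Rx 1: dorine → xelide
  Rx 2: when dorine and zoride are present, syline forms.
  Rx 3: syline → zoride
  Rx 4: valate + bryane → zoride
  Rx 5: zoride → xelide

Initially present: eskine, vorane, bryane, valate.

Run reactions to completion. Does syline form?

syline would need dorine and zoride (Rx 2), but dorine never forms.

No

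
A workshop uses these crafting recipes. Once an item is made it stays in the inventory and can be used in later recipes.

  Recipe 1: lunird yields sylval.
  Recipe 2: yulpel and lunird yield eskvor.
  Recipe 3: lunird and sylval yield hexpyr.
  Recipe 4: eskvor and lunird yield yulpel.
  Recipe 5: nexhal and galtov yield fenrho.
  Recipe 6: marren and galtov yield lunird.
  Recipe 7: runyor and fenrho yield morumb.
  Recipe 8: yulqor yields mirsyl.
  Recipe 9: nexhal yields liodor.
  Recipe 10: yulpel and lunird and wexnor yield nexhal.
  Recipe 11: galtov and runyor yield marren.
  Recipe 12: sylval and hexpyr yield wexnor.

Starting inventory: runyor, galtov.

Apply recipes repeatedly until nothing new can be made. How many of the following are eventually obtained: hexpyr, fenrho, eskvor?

Using Recipe 11, galtov and runyor make marren.
marren and galtov → lunird (Recipe 6).
lunird → sylval (Recipe 1).
Using Recipe 3, lunird and sylval make hexpyr.
hexpyr: reached.
fenrho would need nexhal and galtov (Recipe 5), but nexhal is never obtained.
eskvor would need yulpel and lunird (Recipe 2), but yulpel is never obtained.
Reached: hexpyr — 1 of the 3.

1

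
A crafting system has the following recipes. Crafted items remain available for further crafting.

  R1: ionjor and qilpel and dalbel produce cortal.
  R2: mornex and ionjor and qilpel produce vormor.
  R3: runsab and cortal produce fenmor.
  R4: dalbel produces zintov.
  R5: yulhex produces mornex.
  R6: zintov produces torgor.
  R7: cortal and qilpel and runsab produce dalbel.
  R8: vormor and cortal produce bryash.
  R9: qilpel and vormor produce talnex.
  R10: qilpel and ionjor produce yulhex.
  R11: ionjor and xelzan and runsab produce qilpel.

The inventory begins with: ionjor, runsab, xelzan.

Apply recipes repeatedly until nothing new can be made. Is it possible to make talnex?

Yes

Using R11, ionjor, xelzan, and runsab make qilpel.
qilpel and ionjor → yulhex (R10).
yulhex → mornex (R5).
Using R2, mornex, ionjor, and qilpel make vormor.
Using R9, qilpel and vormor make talnex.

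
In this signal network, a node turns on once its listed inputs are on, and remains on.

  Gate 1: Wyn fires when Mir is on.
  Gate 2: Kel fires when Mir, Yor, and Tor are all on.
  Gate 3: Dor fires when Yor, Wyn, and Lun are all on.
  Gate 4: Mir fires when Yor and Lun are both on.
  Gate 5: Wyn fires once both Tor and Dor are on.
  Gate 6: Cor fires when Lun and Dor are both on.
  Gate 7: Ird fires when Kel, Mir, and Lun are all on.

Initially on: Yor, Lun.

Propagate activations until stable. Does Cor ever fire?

Yor and Lun are on, so Mir fires (Gate 4).
Gate 1: Mir on → Wyn on.
Yor, Wyn, and Lun are on, so Dor fires (Gate 3).
Gate 6: Lun and Dor on → Cor on.

Yes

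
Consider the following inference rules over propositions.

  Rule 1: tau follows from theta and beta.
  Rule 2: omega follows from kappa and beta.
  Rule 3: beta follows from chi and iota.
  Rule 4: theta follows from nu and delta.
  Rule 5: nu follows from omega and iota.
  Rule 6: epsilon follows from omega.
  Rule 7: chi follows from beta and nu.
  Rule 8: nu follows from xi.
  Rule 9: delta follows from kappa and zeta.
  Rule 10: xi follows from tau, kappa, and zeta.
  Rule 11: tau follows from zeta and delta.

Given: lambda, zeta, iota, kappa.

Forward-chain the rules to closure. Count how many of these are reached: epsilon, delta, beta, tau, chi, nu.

3

From kappa and zeta, Rule 9 gives delta.
From zeta and delta, Rule 11 gives tau.
From tau, kappa, and zeta, Rule 10 gives xi.
xi holds, so nu follows (Rule 8).
epsilon would need omega (Rule 6), but omega is never established.
delta: reached.
beta would need chi and iota (Rule 3), but chi is never established.
tau: reached.
chi would need beta and nu (Rule 7), but beta is never established.
nu: reached.
Reached: delta, tau, and nu — 3 of the 6.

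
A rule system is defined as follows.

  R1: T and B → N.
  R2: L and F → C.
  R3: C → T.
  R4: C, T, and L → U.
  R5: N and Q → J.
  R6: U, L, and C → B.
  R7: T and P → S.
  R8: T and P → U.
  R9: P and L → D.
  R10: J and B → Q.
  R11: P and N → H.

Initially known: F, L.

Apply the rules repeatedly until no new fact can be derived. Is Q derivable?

Q would need J and B (R10), but J is never established.

No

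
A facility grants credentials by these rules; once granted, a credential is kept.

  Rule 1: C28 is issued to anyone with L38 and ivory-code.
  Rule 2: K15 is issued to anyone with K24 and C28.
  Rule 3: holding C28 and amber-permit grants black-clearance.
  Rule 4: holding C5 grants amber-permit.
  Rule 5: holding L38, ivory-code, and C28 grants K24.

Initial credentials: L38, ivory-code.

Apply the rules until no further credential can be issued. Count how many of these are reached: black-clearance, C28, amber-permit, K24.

Holding L38 and ivory-code grants C28 (Rule 1).
Holding L38, ivory-code, and C28 grants K24 (Rule 5).
black-clearance would need C28 and amber-permit (Rule 3), but amber-permit is never granted.
C28: reached.
amber-permit would need C5 (Rule 4), but C5 is never granted.
K24: reached.
Reached: C28 and K24 — 2 of the 4.

2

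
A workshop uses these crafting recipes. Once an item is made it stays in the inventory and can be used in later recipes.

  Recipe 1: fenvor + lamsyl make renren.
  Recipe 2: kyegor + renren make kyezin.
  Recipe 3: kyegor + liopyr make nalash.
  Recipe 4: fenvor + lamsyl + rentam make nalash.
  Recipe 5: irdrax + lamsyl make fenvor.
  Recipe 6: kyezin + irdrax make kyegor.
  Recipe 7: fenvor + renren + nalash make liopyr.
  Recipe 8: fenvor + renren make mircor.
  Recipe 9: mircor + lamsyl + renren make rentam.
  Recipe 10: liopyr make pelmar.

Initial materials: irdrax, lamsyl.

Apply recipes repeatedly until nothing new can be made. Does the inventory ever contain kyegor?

No

kyegor would need kyezin and irdrax (Recipe 6), but kyezin is never obtained.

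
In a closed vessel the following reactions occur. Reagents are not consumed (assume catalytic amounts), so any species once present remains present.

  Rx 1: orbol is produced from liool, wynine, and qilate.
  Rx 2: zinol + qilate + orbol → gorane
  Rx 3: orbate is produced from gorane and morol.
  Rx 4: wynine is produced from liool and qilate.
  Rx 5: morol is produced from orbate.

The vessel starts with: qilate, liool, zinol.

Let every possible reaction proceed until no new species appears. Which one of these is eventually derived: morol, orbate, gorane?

gorane

liool and qilate present → wynine forms (Rx 4).
liool, wynine, and qilate present → orbol forms (Rx 1).
zinol, qilate, and orbol present → gorane forms (Rx 2).
orbate would need gorane and morol (Rx 3), but morol never forms. morol would need orbate (Rx 5), but orbate never forms.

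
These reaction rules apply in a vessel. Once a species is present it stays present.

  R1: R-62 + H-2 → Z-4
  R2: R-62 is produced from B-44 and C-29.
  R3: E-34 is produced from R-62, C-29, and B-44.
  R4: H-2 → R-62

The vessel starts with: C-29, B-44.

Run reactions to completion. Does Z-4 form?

Z-4 would need R-62 and H-2 (R1), but H-2 never forms.

No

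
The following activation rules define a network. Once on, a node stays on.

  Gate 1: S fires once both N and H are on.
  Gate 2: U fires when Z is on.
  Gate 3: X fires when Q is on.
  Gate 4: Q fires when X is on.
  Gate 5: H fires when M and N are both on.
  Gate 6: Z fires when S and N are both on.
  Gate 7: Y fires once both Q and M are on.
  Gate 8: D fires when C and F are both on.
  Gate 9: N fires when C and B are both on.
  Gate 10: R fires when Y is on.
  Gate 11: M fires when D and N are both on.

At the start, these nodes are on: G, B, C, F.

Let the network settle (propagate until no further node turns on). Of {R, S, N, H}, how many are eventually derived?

Gate 8: C and F on → D on.
C and B are on, so N fires (Gate 9).
Gate 11: D and N on → M on.
M and N are on, so H fires (Gate 5).
N and H are on, so S fires (Gate 1).
R would need Y (Gate 10), but Y never turns on.
S: reached.
N: reached.
H: reached.
Reached: S, N, and H — 3 of the 4.

3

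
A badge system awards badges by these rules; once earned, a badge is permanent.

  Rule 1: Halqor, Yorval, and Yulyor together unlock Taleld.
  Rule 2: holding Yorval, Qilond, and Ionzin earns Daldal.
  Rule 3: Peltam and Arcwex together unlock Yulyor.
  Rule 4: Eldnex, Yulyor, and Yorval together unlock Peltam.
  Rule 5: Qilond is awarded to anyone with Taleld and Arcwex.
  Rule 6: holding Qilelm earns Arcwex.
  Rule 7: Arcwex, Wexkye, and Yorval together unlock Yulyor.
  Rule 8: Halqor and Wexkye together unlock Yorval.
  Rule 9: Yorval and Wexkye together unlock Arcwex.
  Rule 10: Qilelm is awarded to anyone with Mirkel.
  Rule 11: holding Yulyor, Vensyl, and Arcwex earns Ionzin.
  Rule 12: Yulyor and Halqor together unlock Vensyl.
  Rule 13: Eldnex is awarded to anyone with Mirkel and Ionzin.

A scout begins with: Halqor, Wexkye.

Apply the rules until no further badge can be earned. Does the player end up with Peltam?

Peltam would need Eldnex, Yulyor, and Yorval (Rule 4), but Eldnex is never earned.

No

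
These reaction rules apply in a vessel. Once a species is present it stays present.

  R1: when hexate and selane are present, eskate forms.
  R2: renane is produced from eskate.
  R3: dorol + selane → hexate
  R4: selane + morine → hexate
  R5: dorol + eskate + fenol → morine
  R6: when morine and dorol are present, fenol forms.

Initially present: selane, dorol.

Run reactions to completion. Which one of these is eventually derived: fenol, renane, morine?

renane

dorol and selane present → hexate forms (R3).
hexate and selane present → eskate forms (R1).
eskate present → renane forms (R2).
fenol would need morine and dorol (R6), but morine never forms. morine would need dorol, eskate, and fenol (R5), but fenol never forms.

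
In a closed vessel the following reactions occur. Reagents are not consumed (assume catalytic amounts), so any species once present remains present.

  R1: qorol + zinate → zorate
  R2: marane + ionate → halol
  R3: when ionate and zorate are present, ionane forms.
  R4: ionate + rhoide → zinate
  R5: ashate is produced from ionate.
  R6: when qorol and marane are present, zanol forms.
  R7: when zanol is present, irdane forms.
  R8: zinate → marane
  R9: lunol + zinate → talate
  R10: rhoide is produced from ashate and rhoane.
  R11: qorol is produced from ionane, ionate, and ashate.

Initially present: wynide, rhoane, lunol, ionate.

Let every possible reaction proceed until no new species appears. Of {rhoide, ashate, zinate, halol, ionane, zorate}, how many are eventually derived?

4

ionate present → ashate forms (R5).
ashate and rhoane present → rhoide forms (R10).
ionate and rhoide present → zinate forms (R4).
zinate present → marane forms (R8).
marane and ionate present → halol forms (R2).
rhoide: reached.
ashate: reached.
zinate: reached.
halol: reached.
ionane would need ionate and zorate (R3), but zorate never forms.
zorate would need qorol and zinate (R1), but qorol never forms.
Reached: rhoide, ashate, zinate, and halol — 4 of the 6.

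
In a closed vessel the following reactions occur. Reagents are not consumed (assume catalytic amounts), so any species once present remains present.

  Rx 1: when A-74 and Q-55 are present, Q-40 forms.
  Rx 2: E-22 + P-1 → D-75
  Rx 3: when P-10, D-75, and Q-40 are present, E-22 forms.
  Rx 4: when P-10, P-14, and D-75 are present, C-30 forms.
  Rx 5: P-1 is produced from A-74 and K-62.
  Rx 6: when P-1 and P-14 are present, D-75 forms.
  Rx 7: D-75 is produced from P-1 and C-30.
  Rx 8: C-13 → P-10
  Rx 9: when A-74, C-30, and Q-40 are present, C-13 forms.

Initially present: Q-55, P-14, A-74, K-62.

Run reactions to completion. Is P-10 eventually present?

No

P-10 would need C-13 (Rx 8), but C-13 never forms.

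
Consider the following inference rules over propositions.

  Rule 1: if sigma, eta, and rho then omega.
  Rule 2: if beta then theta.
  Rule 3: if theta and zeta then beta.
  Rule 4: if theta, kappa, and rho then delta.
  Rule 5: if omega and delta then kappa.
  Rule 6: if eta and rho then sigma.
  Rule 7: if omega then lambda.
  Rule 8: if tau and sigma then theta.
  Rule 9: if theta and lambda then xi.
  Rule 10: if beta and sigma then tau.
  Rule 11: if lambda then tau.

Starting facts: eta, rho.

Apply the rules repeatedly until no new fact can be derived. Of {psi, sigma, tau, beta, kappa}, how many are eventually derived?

From eta and rho, Rule 6 gives sigma.
sigma, eta, and rho hold, so omega follows (Rule 1).
omega holds, so lambda follows (Rule 7).
From lambda, Rule 11 gives tau.
No rule produces psi, and it is not given.
sigma: reached.
tau: reached.
beta would need theta and zeta (Rule 3), but zeta is never established.
kappa would need omega and delta (Rule 5), but delta is never established.
Reached: sigma and tau — 2 of the 5.

2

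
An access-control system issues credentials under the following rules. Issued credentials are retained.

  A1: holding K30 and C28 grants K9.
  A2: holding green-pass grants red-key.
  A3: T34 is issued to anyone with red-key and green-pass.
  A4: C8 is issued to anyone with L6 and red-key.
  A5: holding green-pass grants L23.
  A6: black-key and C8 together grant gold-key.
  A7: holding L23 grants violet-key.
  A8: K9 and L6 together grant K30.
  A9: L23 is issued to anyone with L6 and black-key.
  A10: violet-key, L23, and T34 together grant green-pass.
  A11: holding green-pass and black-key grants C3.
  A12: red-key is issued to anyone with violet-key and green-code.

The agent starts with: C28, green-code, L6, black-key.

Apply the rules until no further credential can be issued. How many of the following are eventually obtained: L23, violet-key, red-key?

3

Holding L6 and black-key grants L23 (A9).
Holding L23 grants violet-key (A7).
Holding violet-key and green-code grants red-key (A12).
L23: reached.
violet-key: reached.
red-key: reached.
All 3 are reached.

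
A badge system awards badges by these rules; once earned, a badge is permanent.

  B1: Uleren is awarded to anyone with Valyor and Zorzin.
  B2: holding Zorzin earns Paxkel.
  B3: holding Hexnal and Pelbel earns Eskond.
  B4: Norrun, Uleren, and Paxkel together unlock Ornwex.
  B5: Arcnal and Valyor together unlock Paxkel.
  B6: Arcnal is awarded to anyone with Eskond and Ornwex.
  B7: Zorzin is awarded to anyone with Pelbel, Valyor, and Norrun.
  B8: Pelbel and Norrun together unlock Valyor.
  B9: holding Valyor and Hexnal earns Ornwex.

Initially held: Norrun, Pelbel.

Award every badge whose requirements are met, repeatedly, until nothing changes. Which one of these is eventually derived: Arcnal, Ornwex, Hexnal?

With Pelbel and Norrun, Valyor is earned (B8).
With Pelbel, Valyor, and Norrun, Zorzin is earned (B7).
With Valyor and Zorzin, Uleren is earned (B1).
With Zorzin, Paxkel is earned (B2).
With Norrun, Uleren, and Paxkel, Ornwex is earned (B4).
Arcnal would need Eskond and Ornwex (B6), but Eskond is never earned. No rule produces Hexnal, and it is not given.

Ornwex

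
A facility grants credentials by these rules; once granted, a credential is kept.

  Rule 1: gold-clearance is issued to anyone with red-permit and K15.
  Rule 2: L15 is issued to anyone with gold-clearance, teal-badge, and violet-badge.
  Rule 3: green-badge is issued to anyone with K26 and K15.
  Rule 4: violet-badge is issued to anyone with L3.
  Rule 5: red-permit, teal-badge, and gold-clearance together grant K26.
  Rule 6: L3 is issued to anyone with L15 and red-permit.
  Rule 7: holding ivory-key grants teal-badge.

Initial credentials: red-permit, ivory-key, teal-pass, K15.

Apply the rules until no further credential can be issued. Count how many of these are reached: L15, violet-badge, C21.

0

L15 would need gold-clearance, teal-badge, and violet-badge (Rule 2), but violet-badge is never granted.
violet-badge would need L3 (Rule 4), but L3 is never granted.
No rule produces C21, and it is not given.
None of the 3 are reached.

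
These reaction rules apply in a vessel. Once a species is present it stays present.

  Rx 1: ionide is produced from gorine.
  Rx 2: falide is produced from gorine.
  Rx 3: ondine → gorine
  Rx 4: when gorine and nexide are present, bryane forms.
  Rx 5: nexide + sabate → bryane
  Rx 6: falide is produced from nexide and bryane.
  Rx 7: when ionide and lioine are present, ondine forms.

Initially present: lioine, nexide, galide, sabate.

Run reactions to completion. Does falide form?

Yes

nexide and sabate present → bryane forms (Rx 5).
nexide and bryane present → falide forms (Rx 6).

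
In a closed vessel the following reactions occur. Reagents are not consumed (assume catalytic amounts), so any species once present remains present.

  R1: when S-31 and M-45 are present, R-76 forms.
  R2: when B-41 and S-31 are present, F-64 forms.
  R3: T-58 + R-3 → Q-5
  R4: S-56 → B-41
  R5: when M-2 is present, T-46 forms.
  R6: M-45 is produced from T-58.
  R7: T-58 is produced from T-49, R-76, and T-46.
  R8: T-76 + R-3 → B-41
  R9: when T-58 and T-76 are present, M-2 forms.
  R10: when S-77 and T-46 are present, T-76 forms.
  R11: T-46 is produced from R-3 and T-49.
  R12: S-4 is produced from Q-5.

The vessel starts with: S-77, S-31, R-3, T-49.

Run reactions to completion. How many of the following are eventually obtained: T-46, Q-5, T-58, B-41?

2

R-3 and T-49 present → T-46 forms (R11).
S-77 and T-46 present → T-76 forms (R10).
T-76 and R-3 present → B-41 forms (R8).
T-46: reached.
Q-5 would need T-58 and R-3 (R3), but T-58 never forms.
T-58 would need T-49, R-76, and T-46 (R7), but R-76 never forms.
B-41: reached.
Reached: T-46 and B-41 — 2 of the 4.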